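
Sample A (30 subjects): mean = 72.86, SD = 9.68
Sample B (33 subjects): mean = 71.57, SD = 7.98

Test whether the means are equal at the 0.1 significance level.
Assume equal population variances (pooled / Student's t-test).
Student's two-sample t-test (equal variances):
H₀: μ₁ = μ₂
H₁: μ₁ ≠ μ₂
df = n₁ + n₂ - 2 = 61
Pooled variance s_p² = [(n₁-1)s₁² + (n₂-1)s₂²] / (n₁ + n₂ - 2) = [(29)(9.68²) + (32)(7.98²)] / 61 = 77.9532
SE = √(s_p²(1/n₁ + 1/n₂)) = √(77.9532 × (1/30 + 1/33)) = 2.2273
t = (x̄₁ - x̄₂) / SE = (72.86 - 71.57) / 2.2273 = 1.29 / 2.2273 = 0.579
p-value = 0.5646

Since p-value > α = 0.1, we fail to reject H₀.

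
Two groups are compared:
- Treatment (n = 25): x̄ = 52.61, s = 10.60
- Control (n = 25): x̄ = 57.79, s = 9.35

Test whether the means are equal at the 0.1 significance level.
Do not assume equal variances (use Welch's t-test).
Welch's two-sample t-test:
H₀: μ₁ = μ₂
H₁: μ₁ ≠ μ₂
s₁²/n₁ = 10.60²/25 = 4.4944,  s₂²/n₂ = 9.35²/25 = 3.4969
SE = √(s₁²/n₁ + s₂²/n₂) = √(4.4944 + 3.4969) = 2.8269
df (Welch-Satterthwaite) = (s₁²/n₁ + s₂²/n₂)² / [(s₁²/n₁)²/(n₁-1) + (s₂²/n₂)²/(n₂-1)] ≈ 47.26
t = (x̄₁ - x̄₂) / SE = (52.61 - 57.79) / 2.8269 = -5.18 / 2.8269 = -1.832
p-value = 0.0732

Since p-value < α = 0.1, we reject H₀.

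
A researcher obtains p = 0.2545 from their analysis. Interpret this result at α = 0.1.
Since p = 0.2545 > α = 0.1, fail to reject H₀.
There is insufficient evidence to reject the null hypothesis; the result is not statistically significant at the 0.1 level.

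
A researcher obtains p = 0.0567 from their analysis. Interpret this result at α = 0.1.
Since p = 0.0567 < α = 0.1, reject H₀.
There is sufficient evidence to reject the null hypothesis; the result is statistically significant at the 0.1 level.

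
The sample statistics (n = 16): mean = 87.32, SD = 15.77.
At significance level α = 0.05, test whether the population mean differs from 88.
One-sample t-test:
H₀: μ = 88
H₁: μ ≠ 88
df = n - 1 = 15
t = (x̄ - μ₀) / (s/√n) = (87.32 - 88) / (15.77/√16) = -0.172
p-value = 0.8654

Since p-value > α = 0.05, we fail to reject H₀.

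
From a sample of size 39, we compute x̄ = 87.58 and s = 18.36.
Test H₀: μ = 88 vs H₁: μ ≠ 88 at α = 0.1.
One-sample t-test:
H₀: μ = 88
H₁: μ ≠ 88
df = n - 1 = 38
t = (x̄ - μ₀) / (s/√n) = (87.58 - 88) / (18.36/√39) = -0.143
p-value = 0.8872

Since p-value > α = 0.1, we fail to reject H₀.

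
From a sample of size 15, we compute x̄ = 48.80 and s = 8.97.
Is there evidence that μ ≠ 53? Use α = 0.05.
One-sample t-test:
H₀: μ = 53
H₁: μ ≠ 53
df = n - 1 = 14
t = (x̄ - μ₀) / (s/√n) = (48.80 - 53) / (8.97/√15) = -1.813
p-value = 0.0913

Since p-value > α = 0.05, we fail to reject H₀.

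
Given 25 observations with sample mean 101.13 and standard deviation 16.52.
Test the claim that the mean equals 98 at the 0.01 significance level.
One-sample t-test:
H₀: μ = 98
H₁: μ ≠ 98
df = n - 1 = 24
t = (x̄ - μ₀) / (s/√n) = (101.13 - 98) / (16.52/√25) = 0.947
p-value = 0.3529

Since p-value > α = 0.01, we fail to reject H₀.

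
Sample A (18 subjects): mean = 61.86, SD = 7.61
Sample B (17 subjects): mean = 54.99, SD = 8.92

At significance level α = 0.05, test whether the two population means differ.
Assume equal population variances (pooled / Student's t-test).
Student's two-sample t-test (equal variances):
H₀: μ₁ = μ₂
H₁: μ₁ ≠ μ₂
df = n₁ + n₂ - 2 = 33
Pooled variance s_p² = [(n₁-1)s₁² + (n₂-1)s₂²] / (n₁ + n₂ - 2) = [(17)(7.61²) + (16)(8.92²)] / 33 = 68.4112
SE = √(s_p²(1/n₁ + 1/n₂)) = √(68.4112 × (1/18 + 1/17)) = 2.7973
t = (x̄₁ - x̄₂) / SE = (61.86 - 54.99) / 2.7973 = 6.87 / 2.7973 = 2.456
p-value = 0.0195

Since p-value < α = 0.05, we reject H₀.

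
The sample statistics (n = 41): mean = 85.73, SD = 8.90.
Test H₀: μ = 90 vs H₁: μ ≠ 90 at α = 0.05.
One-sample t-test:
H₀: μ = 90
H₁: μ ≠ 90
df = n - 1 = 40
t = (x̄ - μ₀) / (s/√n) = (85.73 - 90) / (8.90/√41) = -3.072
p-value = 0.0038

Since p-value < α = 0.05, we reject H₀.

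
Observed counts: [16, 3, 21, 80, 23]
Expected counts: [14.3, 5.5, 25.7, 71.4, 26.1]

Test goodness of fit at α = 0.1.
Chi-square goodness of fit test:
H₀: observed counts match expected distribution
H₁: observed counts differ from expected distribution
df = k - 1 = 4
χ² = Σ(O - E)²/E
   = (16 - 14.3)²/14.3 + (3 - 5.5)²/5.5 + (21 - 25.7)²/25.7 + (80 - 71.4)²/71.4 + (23 - 26.1)²/26.1
   = 0.202 + 1.136 + 0.860 + 1.036 + 0.368
   = 3.60
p-value = 0.4625

Since p-value > α = 0.1, we fail to reject H₀.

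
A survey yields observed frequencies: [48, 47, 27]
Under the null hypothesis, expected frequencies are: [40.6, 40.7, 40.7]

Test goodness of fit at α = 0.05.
Chi-square goodness of fit test:
H₀: observed counts match expected distribution
H₁: observed counts differ from expected distribution
df = k - 1 = 2
χ² = Σ(O - E)²/E
   = (48 - 40.6)²/40.6 + (47 - 40.7)²/40.7 + (27 - 40.7)²/40.7
   = 1.349 + 0.975 + 4.612
   = 6.94
p-value = 0.0312

Since p-value < α = 0.05, we reject H₀.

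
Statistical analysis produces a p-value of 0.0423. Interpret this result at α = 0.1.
Since p = 0.0423 < α = 0.1, reject H₀.
There is sufficient evidence to reject the null hypothesis; the result is statistically significant at the 0.1 level.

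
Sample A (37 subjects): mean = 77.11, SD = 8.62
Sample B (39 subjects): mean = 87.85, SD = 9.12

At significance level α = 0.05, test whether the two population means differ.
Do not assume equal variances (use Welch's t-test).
Welch's two-sample t-test:
H₀: μ₁ = μ₂
H₁: μ₁ ≠ μ₂
s₁²/n₁ = 8.62²/37 = 2.0082,  s₂²/n₂ = 9.12²/39 = 2.1327
SE = √(s₁²/n₁ + s₂²/n₂) = √(2.0082 + 2.1327) = 2.0349
df (Welch-Satterthwaite) = (s₁²/n₁ + s₂²/n₂)² / [(s₁²/n₁)²/(n₁-1) + (s₂²/n₂)²/(n₂-1)] ≈ 74.00
t = (x̄₁ - x̄₂) / SE = (77.11 - 87.85) / 2.0349 = -10.74 / 2.0349 = -5.278
p-value < 0.0001

Since p-value < α = 0.05, we reject H₀.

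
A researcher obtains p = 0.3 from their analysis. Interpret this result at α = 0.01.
Since p = 0.3 > α = 0.01, fail to reject H₀.
There is insufficient evidence to reject the null hypothesis; the result is not statistically significant at the 0.01 level.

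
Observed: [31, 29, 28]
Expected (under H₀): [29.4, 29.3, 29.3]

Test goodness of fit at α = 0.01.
Chi-square goodness of fit test:
H₀: observed counts match expected distribution
H₁: observed counts differ from expected distribution
df = k - 1 = 2
χ² = Σ(O - E)²/E
   = (31 - 29.4)²/29.4 + (29 - 29.3)²/29.3 + (28 - 29.3)²/29.3
   = 0.087 + 0.003 + 0.058
   = 0.15
p-value = 0.9288

Since p-value > α = 0.01, we fail to reject H₀.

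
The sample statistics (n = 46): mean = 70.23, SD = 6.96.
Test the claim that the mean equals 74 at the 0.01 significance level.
One-sample t-test:
H₀: μ = 74
H₁: μ ≠ 74
df = n - 1 = 45
t = (x̄ - μ₀) / (s/√n) = (70.23 - 74) / (6.96/√46) = -3.674
p-value = 0.0006

Since p-value < α = 0.01, we reject H₀.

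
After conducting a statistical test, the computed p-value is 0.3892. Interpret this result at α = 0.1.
Since p = 0.3892 > α = 0.1, fail to reject H₀.
There is insufficient evidence to reject the null hypothesis; the result is not statistically significant at the 0.1 level.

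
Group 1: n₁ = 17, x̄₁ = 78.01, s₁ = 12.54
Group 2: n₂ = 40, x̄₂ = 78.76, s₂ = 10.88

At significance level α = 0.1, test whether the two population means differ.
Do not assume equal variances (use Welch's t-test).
Welch's two-sample t-test:
H₀: μ₁ = μ₂
H₁: μ₁ ≠ μ₂
s₁²/n₁ = 12.54²/17 = 9.2501,  s₂²/n₂ = 10.88²/40 = 2.9594
SE = √(s₁²/n₁ + s₂²/n₂) = √(9.2501 + 2.9594) = 3.4942
df (Welch-Satterthwaite) = (s₁²/n₁ + s₂²/n₂)² / [(s₁²/n₁)²/(n₁-1) + (s₂²/n₂)²/(n₂-1)] ≈ 26.75
t = (x̄₁ - x̄₂) / SE = (78.01 - 78.76) / 3.4942 = -0.75 / 3.4942 = -0.215
p-value = 0.8317

Since p-value > α = 0.1, we fail to reject H₀.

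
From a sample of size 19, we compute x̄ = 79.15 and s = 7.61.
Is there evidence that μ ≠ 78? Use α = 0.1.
One-sample t-test:
H₀: μ = 78
H₁: μ ≠ 78
df = n - 1 = 18
t = (x̄ - μ₀) / (s/√n) = (79.15 - 78) / (7.61/√19) = 0.659
p-value = 0.5184

Since p-value > α = 0.1, we fail to reject H₀.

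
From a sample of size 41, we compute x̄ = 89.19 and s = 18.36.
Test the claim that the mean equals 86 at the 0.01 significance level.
One-sample t-test:
H₀: μ = 86
H₁: μ ≠ 86
df = n - 1 = 40
t = (x̄ - μ₀) / (s/√n) = (89.19 - 86) / (18.36/√41) = 1.113
p-value = 0.2726

Since p-value > α = 0.01, we fail to reject H₀.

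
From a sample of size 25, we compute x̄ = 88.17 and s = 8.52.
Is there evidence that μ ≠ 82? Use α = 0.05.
One-sample t-test:
H₀: μ = 82
H₁: μ ≠ 82
df = n - 1 = 24
t = (x̄ - μ₀) / (s/√n) = (88.17 - 82) / (8.52/√25) = 3.621
p-value = 0.0014

Since p-value < α = 0.05, we reject H₀.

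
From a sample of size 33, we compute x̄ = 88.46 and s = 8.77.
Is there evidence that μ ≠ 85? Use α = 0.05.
One-sample t-test:
H₀: μ = 85
H₁: μ ≠ 85
df = n - 1 = 32
t = (x̄ - μ₀) / (s/√n) = (88.46 - 85) / (8.77/√33) = 2.266
p-value = 0.0303

Since p-value < α = 0.05, we reject H₀.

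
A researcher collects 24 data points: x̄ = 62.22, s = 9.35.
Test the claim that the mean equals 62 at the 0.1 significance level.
One-sample t-test:
H₀: μ = 62
H₁: μ ≠ 62
df = n - 1 = 23
t = (x̄ - μ₀) / (s/√n) = (62.22 - 62) / (9.35/√24) = 0.115
p-value = 0.9092

Since p-value > α = 0.1, we fail to reject H₀.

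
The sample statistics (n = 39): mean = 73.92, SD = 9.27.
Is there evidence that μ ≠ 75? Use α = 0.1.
One-sample t-test:
H₀: μ = 75
H₁: μ ≠ 75
df = n - 1 = 38
t = (x̄ - μ₀) / (s/√n) = (73.92 - 75) / (9.27/√39) = -0.728
p-value = 0.4713

Since p-value > α = 0.1, we fail to reject H₀.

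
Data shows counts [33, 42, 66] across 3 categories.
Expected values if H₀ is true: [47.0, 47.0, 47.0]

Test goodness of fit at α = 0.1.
Chi-square goodness of fit test:
H₀: observed counts match expected distribution
H₁: observed counts differ from expected distribution
df = k - 1 = 2
χ² = Σ(O - E)²/E
   = (33 - 47.0)²/47.0 + (42 - 47.0)²/47.0 + (66 - 47.0)²/47.0
   = 4.170 + 0.532 + 7.681
   = 12.38
p-value = 0.0020

Since p-value < α = 0.1, we reject H₀.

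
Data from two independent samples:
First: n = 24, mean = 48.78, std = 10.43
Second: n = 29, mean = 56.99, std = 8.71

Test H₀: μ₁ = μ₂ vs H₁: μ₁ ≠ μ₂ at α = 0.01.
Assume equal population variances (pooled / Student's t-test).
Student's two-sample t-test (equal variances):
H₀: μ₁ = μ₂
H₁: μ₁ ≠ μ₂
df = n₁ + n₂ - 2 = 51
Pooled variance s_p² = [(n₁-1)s₁² + (n₂-1)s₂²] / (n₁ + n₂ - 2) = [(23)(10.43²) + (28)(8.71²)] / 51 = 90.7107
SE = √(s_p²(1/n₁ + 1/n₂)) = √(90.7107 × (1/24 + 1/29)) = 2.6282
t = (x̄₁ - x̄₂) / SE = (48.78 - 56.99) / 2.6282 = -8.21 / 2.6282 = -3.124
p-value = 0.0029

Since p-value < α = 0.01, we reject H₀.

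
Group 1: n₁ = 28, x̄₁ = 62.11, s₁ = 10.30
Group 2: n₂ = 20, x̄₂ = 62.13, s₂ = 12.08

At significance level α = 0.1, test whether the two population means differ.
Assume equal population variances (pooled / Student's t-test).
Student's two-sample t-test (equal variances):
H₀: μ₁ = μ₂
H₁: μ₁ ≠ μ₂
df = n₁ + n₂ - 2 = 46
Pooled variance s_p² = [(n₁-1)s₁² + (n₂-1)s₂²] / (n₁ + n₂ - 2) = [(27)(10.30²) + (19)(12.08²)] / 46 = 122.5442
SE = √(s_p²(1/n₁ + 1/n₂)) = √(122.5442 × (1/28 + 1/20)) = 3.2410
t = (x̄₁ - x̄₂) / SE = (62.11 - 62.13) / 3.2410 = -0.02 / 3.2410 = -0.006
p-value = 0.9951

Since p-value > α = 0.1, we fail to reject H₀.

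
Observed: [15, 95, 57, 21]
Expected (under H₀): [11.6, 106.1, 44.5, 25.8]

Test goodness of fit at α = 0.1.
Chi-square goodness of fit test:
H₀: observed counts match expected distribution
H₁: observed counts differ from expected distribution
df = k - 1 = 3
χ² = Σ(O - E)²/E
   = (15 - 11.6)²/11.6 + (95 - 106.1)²/106.1 + (57 - 44.5)²/44.5 + (21 - 25.8)²/25.8
   = 0.997 + 1.161 + 3.511 + 0.893
   = 6.56
p-value = 0.0872

Since p-value < α = 0.1, we reject H₀.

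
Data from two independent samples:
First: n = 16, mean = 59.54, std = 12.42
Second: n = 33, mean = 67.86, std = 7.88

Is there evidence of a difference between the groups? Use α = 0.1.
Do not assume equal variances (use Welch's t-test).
Welch's two-sample t-test:
H₀: μ₁ = μ₂
H₁: μ₁ ≠ μ₂
s₁²/n₁ = 12.42²/16 = 9.6410,  s₂²/n₂ = 7.88²/33 = 1.8816
SE = √(s₁²/n₁ + s₂²/n₂) = √(9.6410 + 1.8816) = 3.3945
df (Welch-Satterthwaite) = (s₁²/n₁ + s₂²/n₂)² / [(s₁²/n₁)²/(n₁-1) + (s₂²/n₂)²/(n₂-1)] ≈ 21.05
t = (x̄₁ - x̄₂) / SE = (59.54 - 67.86) / 3.3945 = -8.32 / 3.3945 = -2.451
p-value = 0.0231

Since p-value < α = 0.1, we reject H₀.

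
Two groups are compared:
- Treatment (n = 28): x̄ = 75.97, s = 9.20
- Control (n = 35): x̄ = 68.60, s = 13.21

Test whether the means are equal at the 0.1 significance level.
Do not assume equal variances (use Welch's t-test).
Welch's two-sample t-test:
H₀: μ₁ = μ₂
H₁: μ₁ ≠ μ₂
s₁²/n₁ = 9.20²/28 = 3.0229,  s₂²/n₂ = 13.21²/35 = 4.9858
SE = √(s₁²/n₁ + s₂²/n₂) = √(3.0229 + 4.9858) = 2.8300
df (Welch-Satterthwaite) = (s₁²/n₁ + s₂²/n₂)² / [(s₁²/n₁)²/(n₁-1) + (s₂²/n₂)²/(n₂-1)] ≈ 59.97
t = (x̄₁ - x̄₂) / SE = (75.97 - 68.60) / 2.8300 = 7.37 / 2.8300 = 2.604
p-value = 0.0116

Since p-value < α = 0.1, we reject H₀.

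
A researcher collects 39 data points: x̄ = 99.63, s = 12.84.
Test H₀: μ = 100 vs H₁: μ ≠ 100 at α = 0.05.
One-sample t-test:
H₀: μ = 100
H₁: μ ≠ 100
df = n - 1 = 38
t = (x̄ - μ₀) / (s/√n) = (99.63 - 100) / (12.84/√39) = -0.180
p-value = 0.8581

Since p-value > α = 0.05, we fail to reject H₀.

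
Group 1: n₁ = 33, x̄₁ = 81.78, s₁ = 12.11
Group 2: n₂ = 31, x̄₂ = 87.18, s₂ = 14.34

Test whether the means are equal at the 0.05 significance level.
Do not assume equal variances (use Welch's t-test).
Welch's two-sample t-test:
H₀: μ₁ = μ₂
H₁: μ₁ ≠ μ₂
s₁²/n₁ = 12.11²/33 = 4.4440,  s₂²/n₂ = 14.34²/31 = 6.6334
SE = √(s₁²/n₁ + s₂²/n₂) = √(4.4440 + 6.6334) = 3.3283
df (Welch-Satterthwaite) = (s₁²/n₁ + s₂²/n₂)² / [(s₁²/n₁)²/(n₁-1) + (s₂²/n₂)²/(n₂-1)] ≈ 58.88
t = (x̄₁ - x̄₂) / SE = (81.78 - 87.18) / 3.3283 = -5.40 / 3.3283 = -1.622
p-value = 0.1100

Since p-value > α = 0.05, we fail to reject H₀.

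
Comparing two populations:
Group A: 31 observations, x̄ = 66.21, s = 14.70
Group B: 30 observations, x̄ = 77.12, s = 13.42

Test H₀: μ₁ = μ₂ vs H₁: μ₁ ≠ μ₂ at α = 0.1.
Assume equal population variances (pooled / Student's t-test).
Student's two-sample t-test (equal variances):
H₀: μ₁ = μ₂
H₁: μ₁ ≠ μ₂
df = n₁ + n₂ - 2 = 59
Pooled variance s_p² = [(n₁-1)s₁² + (n₂-1)s₂²] / (n₁ + n₂ - 2) = [(30)(14.70²) + (29)(13.42²)] / 59 = 198.3982
SE = √(s_p²(1/n₁ + 1/n₂)) = √(198.3982 × (1/31 + 1/30)) = 3.6074
t = (x̄₁ - x̄₂) / SE = (66.21 - 77.12) / 3.6074 = -10.91 / 3.6074 = -3.024
p-value = 0.0037

Since p-value < α = 0.1, we reject H₀.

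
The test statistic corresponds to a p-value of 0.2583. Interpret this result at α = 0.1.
Since p = 0.2583 > α = 0.1, fail to reject H₀.
There is insufficient evidence to reject the null hypothesis; the result is not statistically significant at the 0.1 level.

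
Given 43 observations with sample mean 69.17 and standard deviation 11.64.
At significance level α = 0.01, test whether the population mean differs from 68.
One-sample t-test:
H₀: μ = 68
H₁: μ ≠ 68
df = n - 1 = 42
t = (x̄ - μ₀) / (s/√n) = (69.17 - 68) / (11.64/√43) = 0.659
p-value = 0.5134

Since p-value > α = 0.01, we fail to reject H₀.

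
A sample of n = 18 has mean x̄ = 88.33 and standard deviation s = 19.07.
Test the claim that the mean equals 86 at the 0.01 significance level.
One-sample t-test:
H₀: μ = 86
H₁: μ ≠ 86
df = n - 1 = 17
t = (x̄ - μ₀) / (s/√n) = (88.33 - 86) / (19.07/√18) = 0.518
p-value = 0.6109

Since p-value > α = 0.01, we fail to reject H₀.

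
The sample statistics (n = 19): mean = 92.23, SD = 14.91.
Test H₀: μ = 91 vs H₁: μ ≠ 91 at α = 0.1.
One-sample t-test:
H₀: μ = 91
H₁: μ ≠ 91
df = n - 1 = 18
t = (x̄ - μ₀) / (s/√n) = (92.23 - 91) / (14.91/√19) = 0.360
p-value = 0.7233

Since p-value > α = 0.1, we fail to reject H₀.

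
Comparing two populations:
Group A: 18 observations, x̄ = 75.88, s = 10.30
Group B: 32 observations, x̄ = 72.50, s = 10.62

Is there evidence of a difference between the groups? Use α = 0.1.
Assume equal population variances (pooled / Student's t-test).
Student's two-sample t-test (equal variances):
H₀: μ₁ = μ₂
H₁: μ₁ ≠ μ₂
df = n₁ + n₂ - 2 = 48
Pooled variance s_p² = [(n₁-1)s₁² + (n₂-1)s₂²] / (n₁ + n₂ - 2) = [(17)(10.30²) + (31)(10.62²)] / 48 = 110.4135
SE = √(s_p²(1/n₁ + 1/n₂)) = √(110.4135 × (1/18 + 1/32)) = 3.0959
t = (x̄₁ - x̄₂) / SE = (75.88 - 72.50) / 3.0959 = 3.38 / 3.0959 = 1.092
p-value = 0.2804

Since p-value > α = 0.1, we fail to reject H₀.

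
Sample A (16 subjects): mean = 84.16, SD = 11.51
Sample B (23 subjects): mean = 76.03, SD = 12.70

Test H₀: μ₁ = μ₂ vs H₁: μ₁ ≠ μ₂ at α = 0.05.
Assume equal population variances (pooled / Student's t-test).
Student's two-sample t-test (equal variances):
H₀: μ₁ = μ₂
H₁: μ₁ ≠ μ₂
df = n₁ + n₂ - 2 = 37
Pooled variance s_p² = [(n₁-1)s₁² + (n₂-1)s₂²] / (n₁ + n₂ - 2) = [(15)(11.51²) + (22)(12.70²)] / 37 = 149.6103
SE = √(s_p²(1/n₁ + 1/n₂)) = √(149.6103 × (1/16 + 1/23)) = 3.9819
t = (x̄₁ - x̄₂) / SE = (84.16 - 76.03) / 3.9819 = 8.13 / 3.9819 = 2.042
p-value = 0.0484

Since p-value < α = 0.05, we reject H₀.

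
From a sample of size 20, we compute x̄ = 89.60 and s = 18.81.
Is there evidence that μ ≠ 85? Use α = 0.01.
One-sample t-test:
H₀: μ = 85
H₁: μ ≠ 85
df = n - 1 = 19
t = (x̄ - μ₀) / (s/√n) = (89.60 - 85) / (18.81/√20) = 1.094
p-value = 0.2878

Since p-value > α = 0.01, we fail to reject H₀.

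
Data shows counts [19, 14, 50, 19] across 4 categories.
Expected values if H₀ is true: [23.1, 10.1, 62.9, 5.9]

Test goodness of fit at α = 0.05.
Chi-square goodness of fit test:
H₀: observed counts match expected distribution
H₁: observed counts differ from expected distribution
df = k - 1 = 3
χ² = Σ(O - E)²/E
   = (19 - 23.1)²/23.1 + (14 - 10.1)²/10.1 + (50 - 62.9)²/62.9 + (19 - 5.9)²/5.9
   = 0.728 + 1.506 + 2.646 + 29.086
   = 33.97
p-value < 0.0001

Since p-value < α = 0.05, we reject H₀.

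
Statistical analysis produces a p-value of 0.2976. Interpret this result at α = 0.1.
Since p = 0.2976 > α = 0.1, fail to reject H₀.
There is insufficient evidence to reject the null hypothesis; the result is not statistically significant at the 0.1 level.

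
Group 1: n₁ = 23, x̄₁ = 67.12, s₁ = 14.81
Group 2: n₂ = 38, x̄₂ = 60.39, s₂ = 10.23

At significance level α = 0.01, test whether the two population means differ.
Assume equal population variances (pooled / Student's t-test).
Student's two-sample t-test (equal variances):
H₀: μ₁ = μ₂
H₁: μ₁ ≠ μ₂
df = n₁ + n₂ - 2 = 59
Pooled variance s_p² = [(n₁-1)s₁² + (n₂-1)s₂²] / (n₁ + n₂ - 2) = [(22)(14.81²) + (37)(10.23²)] / 59 = 147.4161
SE = √(s_p²(1/n₁ + 1/n₂)) = √(147.4161 × (1/23 + 1/38)) = 3.2076
t = (x̄₁ - x̄₂) / SE = (67.12 - 60.39) / 3.2076 = 6.73 / 3.2076 = 2.098
p-value = 0.0402

Since p-value > α = 0.01, we fail to reject H₀.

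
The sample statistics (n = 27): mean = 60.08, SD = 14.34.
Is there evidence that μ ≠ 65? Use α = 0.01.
One-sample t-test:
H₀: μ = 65
H₁: μ ≠ 65
df = n - 1 = 26
t = (x̄ - μ₀) / (s/√n) = (60.08 - 65) / (14.34/√27) = -1.783
p-value = 0.0863

Since p-value > α = 0.01, we fail to reject H₀.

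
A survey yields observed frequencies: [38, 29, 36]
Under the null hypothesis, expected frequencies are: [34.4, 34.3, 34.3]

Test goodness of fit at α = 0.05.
Chi-square goodness of fit test:
H₀: observed counts match expected distribution
H₁: observed counts differ from expected distribution
df = k - 1 = 2
χ² = Σ(O - E)²/E
   = (38 - 34.4)²/34.4 + (29 - 34.3)²/34.3 + (36 - 34.3)²/34.3
   = 0.377 + 0.819 + 0.084
   = 1.28
p-value = 0.5273

Since p-value > α = 0.05, we fail to reject H₀.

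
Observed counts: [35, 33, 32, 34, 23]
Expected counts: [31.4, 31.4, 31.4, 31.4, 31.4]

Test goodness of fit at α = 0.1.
Chi-square goodness of fit test:
H₀: observed counts match expected distribution
H₁: observed counts differ from expected distribution
df = k - 1 = 4
χ² = Σ(O - E)²/E
   = (35 - 31.4)²/31.4 + (33 - 31.4)²/31.4 + (32 - 31.4)²/31.4 + (34 - 31.4)²/31.4 + (23 - 31.4)²/31.4
   = 0.413 + 0.082 + 0.011 + 0.215 + 2.247
   = 2.97
p-value = 0.5632

Since p-value > α = 0.1, we fail to reject H₀.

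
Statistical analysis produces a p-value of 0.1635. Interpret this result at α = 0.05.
Since p = 0.1635 > α = 0.05, fail to reject H₀.
There is insufficient evidence to reject the null hypothesis; the result is not statistically significant at the 0.05 level.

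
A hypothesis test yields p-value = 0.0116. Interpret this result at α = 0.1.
Since p = 0.0116 < α = 0.1, reject H₀.
There is sufficient evidence to reject the null hypothesis; the result is statistically significant at the 0.1 level.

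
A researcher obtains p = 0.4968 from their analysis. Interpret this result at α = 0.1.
Since p = 0.4968 > α = 0.1, fail to reject H₀.
There is insufficient evidence to reject the null hypothesis; the result is not statistically significant at the 0.1 level.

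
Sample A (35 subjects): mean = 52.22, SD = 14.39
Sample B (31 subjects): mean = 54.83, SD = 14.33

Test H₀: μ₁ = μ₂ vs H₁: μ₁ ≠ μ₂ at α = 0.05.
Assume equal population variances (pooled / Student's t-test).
Student's two-sample t-test (equal variances):
H₀: μ₁ = μ₂
H₁: μ₁ ≠ μ₂
df = n₁ + n₂ - 2 = 64
Pooled variance s_p² = [(n₁-1)s₁² + (n₂-1)s₂²] / (n₁ + n₂ - 2) = [(34)(14.39²) + (30)(14.33²)] / 64 = 206.2644
SE = √(s_p²(1/n₁ + 1/n₂)) = √(206.2644 × (1/35 + 1/31)) = 3.5422
t = (x̄₁ - x̄₂) / SE = (52.22 - 54.83) / 3.5422 = -2.61 / 3.5422 = -0.737
p-value = 0.4639

Since p-value > α = 0.05, we fail to reject H₀.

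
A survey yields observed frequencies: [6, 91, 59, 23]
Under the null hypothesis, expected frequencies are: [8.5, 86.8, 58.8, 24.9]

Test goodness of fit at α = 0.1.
Chi-square goodness of fit test:
H₀: observed counts match expected distribution
H₁: observed counts differ from expected distribution
df = k - 1 = 3
χ² = Σ(O - E)²/E
   = (6 - 8.5)²/8.5 + (91 - 86.8)²/86.8 + (59 - 58.8)²/58.8 + (23 - 24.9)²/24.9
   = 0.735 + 0.203 + 0.001 + 0.145
   = 1.08
p-value = 0.7809

Since p-value > α = 0.1, we fail to reject H₀.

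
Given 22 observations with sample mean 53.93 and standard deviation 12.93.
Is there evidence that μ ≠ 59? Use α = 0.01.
One-sample t-test:
H₀: μ = 59
H₁: μ ≠ 59
df = n - 1 = 21
t = (x̄ - μ₀) / (s/√n) = (53.93 - 59) / (12.93/√22) = -1.839
p-value = 0.0801

Since p-value > α = 0.01, we fail to reject H₀.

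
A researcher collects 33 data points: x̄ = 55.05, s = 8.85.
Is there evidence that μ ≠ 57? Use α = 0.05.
One-sample t-test:
H₀: μ = 57
H₁: μ ≠ 57
df = n - 1 = 32
t = (x̄ - μ₀) / (s/√n) = (55.05 - 57) / (8.85/√33) = -1.266
p-value = 0.2147

Since p-value > α = 0.05, we fail to reject H₀.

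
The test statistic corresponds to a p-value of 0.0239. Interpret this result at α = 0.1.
Since p = 0.0239 < α = 0.1, reject H₀.
There is sufficient evidence to reject the null hypothesis; the result is statistically significant at the 0.1 level.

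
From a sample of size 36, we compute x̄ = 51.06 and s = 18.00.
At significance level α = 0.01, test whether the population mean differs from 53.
One-sample t-test:
H₀: μ = 53
H₁: μ ≠ 53
df = n - 1 = 35
t = (x̄ - μ₀) / (s/√n) = (51.06 - 53) / (18.00/√36) = -0.647
p-value = 0.5221

Since p-value > α = 0.01, we fail to reject H₀.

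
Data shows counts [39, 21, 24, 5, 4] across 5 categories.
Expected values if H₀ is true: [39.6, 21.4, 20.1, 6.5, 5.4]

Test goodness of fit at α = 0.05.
Chi-square goodness of fit test:
H₀: observed counts match expected distribution
H₁: observed counts differ from expected distribution
df = k - 1 = 4
χ² = Σ(O - E)²/E
   = (39 - 39.6)²/39.6 + (21 - 21.4)²/21.4 + (24 - 20.1)²/20.1 + (5 - 6.5)²/6.5 + (4 - 5.4)²/5.4
   = 0.009 + 0.007 + 0.757 + 0.346 + 0.363
   = 1.48
p-value = 0.8298

Since p-value > α = 0.05, we fail to reject H₀.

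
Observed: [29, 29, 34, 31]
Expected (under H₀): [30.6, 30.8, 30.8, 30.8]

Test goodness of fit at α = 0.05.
Chi-square goodness of fit test:
H₀: observed counts match expected distribution
H₁: observed counts differ from expected distribution
df = k - 1 = 3
χ² = Σ(O - E)²/E
   = (29 - 30.6)²/30.6 + (29 - 30.8)²/30.8 + (34 - 30.8)²/30.8 + (31 - 30.8)²/30.8
   = 0.084 + 0.105 + 0.332 + 0.001
   = 0.52
p-value = 0.9139

Since p-value > α = 0.05, we fail to reject H₀.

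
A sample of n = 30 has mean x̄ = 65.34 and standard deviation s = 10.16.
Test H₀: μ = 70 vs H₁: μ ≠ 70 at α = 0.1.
One-sample t-test:
H₀: μ = 70
H₁: μ ≠ 70
df = n - 1 = 29
t = (x̄ - μ₀) / (s/√n) = (65.34 - 70) / (10.16/√30) = -2.512
p-value = 0.0178

Since p-value < α = 0.1, we reject H₀.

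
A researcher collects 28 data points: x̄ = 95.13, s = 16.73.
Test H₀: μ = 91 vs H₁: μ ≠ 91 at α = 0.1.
One-sample t-test:
H₀: μ = 91
H₁: μ ≠ 91
df = n - 1 = 27
t = (x̄ - μ₀) / (s/√n) = (95.13 - 91) / (16.73/√28) = 1.306
p-value = 0.2025

Since p-value > α = 0.1, we fail to reject H₀.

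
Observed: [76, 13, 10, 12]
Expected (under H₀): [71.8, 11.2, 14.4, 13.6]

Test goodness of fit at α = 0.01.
Chi-square goodness of fit test:
H₀: observed counts match expected distribution
H₁: observed counts differ from expected distribution
df = k - 1 = 3
χ² = Σ(O - E)²/E
   = (76 - 71.8)²/71.8 + (13 - 11.2)²/11.2 + (10 - 14.4)²/14.4 + (12 - 13.6)²/13.6
   = 0.246 + 0.289 + 1.344 + 0.188
   = 2.07
p-value = 0.5585

Since p-value > α = 0.01, we fail to reject H₀.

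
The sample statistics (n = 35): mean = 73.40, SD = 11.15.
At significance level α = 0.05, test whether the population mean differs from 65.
One-sample t-test:
H₀: μ = 65
H₁: μ ≠ 65
df = n - 1 = 34
t = (x̄ - μ₀) / (s/√n) = (73.40 - 65) / (11.15/√35) = 4.457
p-value = 0.0001

Since p-value < α = 0.05, we reject H₀.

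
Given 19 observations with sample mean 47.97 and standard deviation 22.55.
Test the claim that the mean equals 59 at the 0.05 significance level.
One-sample t-test:
H₀: μ = 59
H₁: μ ≠ 59
df = n - 1 = 18
t = (x̄ - μ₀) / (s/√n) = (47.97 - 59) / (22.55/√19) = -2.132
p-value = 0.0470

Since p-value < α = 0.05, we reject H₀.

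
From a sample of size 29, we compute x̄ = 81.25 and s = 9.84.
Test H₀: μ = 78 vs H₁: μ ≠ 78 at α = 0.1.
One-sample t-test:
H₀: μ = 78
H₁: μ ≠ 78
df = n - 1 = 28
t = (x̄ - μ₀) / (s/√n) = (81.25 - 78) / (9.84/√29) = 1.779
p-value = 0.0862

Since p-value < α = 0.1, we reject H₀.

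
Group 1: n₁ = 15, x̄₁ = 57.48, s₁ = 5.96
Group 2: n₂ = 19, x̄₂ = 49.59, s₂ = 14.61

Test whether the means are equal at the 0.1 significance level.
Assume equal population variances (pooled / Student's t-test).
Student's two-sample t-test (equal variances):
H₀: μ₁ = μ₂
H₁: μ₁ ≠ μ₂
df = n₁ + n₂ - 2 = 32
Pooled variance s_p² = [(n₁-1)s₁² + (n₂-1)s₂²] / (n₁ + n₂ - 2) = [(14)(5.96²) + (18)(14.61²)] / 32 = 135.6075
SE = √(s_p²(1/n₁ + 1/n₂)) = √(135.6075 × (1/15 + 1/19)) = 4.0222
t = (x̄₁ - x̄₂) / SE = (57.48 - 49.59) / 4.0222 = 7.89 / 4.0222 = 1.962
p-value = 0.0586

Since p-value < α = 0.1, we reject H₀.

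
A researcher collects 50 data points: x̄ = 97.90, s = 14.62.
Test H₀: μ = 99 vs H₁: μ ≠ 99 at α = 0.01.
One-sample t-test:
H₀: μ = 99
H₁: μ ≠ 99
df = n - 1 = 49
t = (x̄ - μ₀) / (s/√n) = (97.90 - 99) / (14.62/√50) = -0.532
p-value = 0.5971

Since p-value > α = 0.01, we fail to reject H₀.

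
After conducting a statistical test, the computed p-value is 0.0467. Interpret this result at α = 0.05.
Since p = 0.0467 < α = 0.05, reject H₀.
There is sufficient evidence to reject the null hypothesis; the result is statistically significant at the 0.05 level.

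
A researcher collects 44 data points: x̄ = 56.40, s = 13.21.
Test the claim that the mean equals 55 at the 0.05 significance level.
One-sample t-test:
H₀: μ = 55
H₁: μ ≠ 55
df = n - 1 = 43
t = (x̄ - μ₀) / (s/√n) = (56.40 - 55) / (13.21/√44) = 0.703
p-value = 0.4858

Since p-value > α = 0.05, we fail to reject H₀.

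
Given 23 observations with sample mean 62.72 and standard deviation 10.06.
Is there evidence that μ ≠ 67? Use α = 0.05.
One-sample t-test:
H₀: μ = 67
H₁: μ ≠ 67
df = n - 1 = 22
t = (x̄ - μ₀) / (s/√n) = (62.72 - 67) / (10.06/√23) = -2.040
p-value = 0.0535

Since p-value > α = 0.05, we fail to reject H₀.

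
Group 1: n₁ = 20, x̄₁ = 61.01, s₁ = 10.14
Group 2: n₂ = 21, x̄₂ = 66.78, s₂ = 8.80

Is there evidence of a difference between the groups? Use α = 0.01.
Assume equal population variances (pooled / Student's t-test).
Student's two-sample t-test (equal variances):
H₀: μ₁ = μ₂
H₁: μ₁ ≠ μ₂
df = n₁ + n₂ - 2 = 39
Pooled variance s_p² = [(n₁-1)s₁² + (n₂-1)s₂²] / (n₁ + n₂ - 2) = [(19)(10.14²) + (20)(8.80²)] / 39 = 89.8044
SE = √(s_p²(1/n₁ + 1/n₂)) = √(89.8044 × (1/20 + 1/21)) = 2.9608
t = (x̄₁ - x̄₂) / SE = (61.01 - 66.78) / 2.9608 = -5.77 / 2.9608 = -1.949
p-value = 0.0585

Since p-value > α = 0.01, we fail to reject H₀.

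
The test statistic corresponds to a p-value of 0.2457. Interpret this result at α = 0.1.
Since p = 0.2457 > α = 0.1, fail to reject H₀.
There is insufficient evidence to reject the null hypothesis; the result is not statistically significant at the 0.1 level.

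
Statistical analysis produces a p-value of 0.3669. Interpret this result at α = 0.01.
Since p = 0.3669 > α = 0.01, fail to reject H₀.
There is insufficient evidence to reject the null hypothesis; the result is not statistically significant at the 0.01 level.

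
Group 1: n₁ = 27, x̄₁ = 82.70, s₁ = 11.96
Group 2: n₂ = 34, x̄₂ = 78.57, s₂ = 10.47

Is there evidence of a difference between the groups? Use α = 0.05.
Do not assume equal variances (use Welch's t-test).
Welch's two-sample t-test:
H₀: μ₁ = μ₂
H₁: μ₁ ≠ μ₂
s₁²/n₁ = 11.96²/27 = 5.2978,  s₂²/n₂ = 10.47²/34 = 3.2241
SE = √(s₁²/n₁ + s₂²/n₂) = √(5.2978 + 3.2241) = 2.9192
df (Welch-Satterthwaite) = (s₁²/n₁ + s₂²/n₂)² / [(s₁²/n₁)²/(n₁-1) + (s₂²/n₂)²/(n₂-1)] ≈ 52.08
t = (x̄₁ - x̄₂) / SE = (82.70 - 78.57) / 2.9192 = 4.13 / 2.9192 = 1.415
p-value = 0.1631

Since p-value > α = 0.05, we fail to reject H₀.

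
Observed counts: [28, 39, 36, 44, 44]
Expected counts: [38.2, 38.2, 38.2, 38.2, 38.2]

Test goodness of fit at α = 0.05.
Chi-square goodness of fit test:
H₀: observed counts match expected distribution
H₁: observed counts differ from expected distribution
df = k - 1 = 4
χ² = Σ(O - E)²/E
   = (28 - 38.2)²/38.2 + (39 - 38.2)²/38.2 + (36 - 38.2)²/38.2 + (44 - 38.2)²/38.2 + (44 - 38.2)²/38.2
   = 2.724 + 0.017 + 0.127 + 0.881 + 0.881
   = 4.63
p-value = 0.3276

Since p-value > α = 0.05, we fail to reject H₀.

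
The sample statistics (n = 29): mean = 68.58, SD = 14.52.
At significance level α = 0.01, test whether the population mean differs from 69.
One-sample t-test:
H₀: μ = 69
H₁: μ ≠ 69
df = n - 1 = 28
t = (x̄ - μ₀) / (s/√n) = (68.58 - 69) / (14.52/√29) = -0.156
p-value = 0.8773

Since p-value > α = 0.01, we fail to reject H₀.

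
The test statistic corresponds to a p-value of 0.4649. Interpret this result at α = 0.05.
Since p = 0.4649 > α = 0.05, fail to reject H₀.
There is insufficient evidence to reject the null hypothesis; the result is not statistically significant at the 0.05 level.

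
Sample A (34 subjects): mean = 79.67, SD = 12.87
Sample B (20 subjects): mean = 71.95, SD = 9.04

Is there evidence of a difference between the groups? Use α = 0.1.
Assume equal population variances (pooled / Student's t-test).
Student's two-sample t-test (equal variances):
H₀: μ₁ = μ₂
H₁: μ₁ ≠ μ₂
df = n₁ + n₂ - 2 = 52
Pooled variance s_p² = [(n₁-1)s₁² + (n₂-1)s₂²] / (n₁ + n₂ - 2) = [(33)(12.87²) + (19)(9.04²)] / 52 = 134.9755
SE = √(s_p²(1/n₁ + 1/n₂)) = √(134.9755 × (1/34 + 1/20)) = 3.2739
t = (x̄₁ - x̄₂) / SE = (79.67 - 71.95) / 3.2739 = 7.72 / 3.2739 = 2.358
p-value = 0.0222

Since p-value < α = 0.1, we reject H₀.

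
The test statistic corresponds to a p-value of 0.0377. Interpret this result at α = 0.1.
Since p = 0.0377 < α = 0.1, reject H₀.
There is sufficient evidence to reject the null hypothesis; the result is statistically significant at the 0.1 level.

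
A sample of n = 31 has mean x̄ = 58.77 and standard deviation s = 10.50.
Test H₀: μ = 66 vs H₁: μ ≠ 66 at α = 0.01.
One-sample t-test:
H₀: μ = 66
H₁: μ ≠ 66
df = n - 1 = 30
t = (x̄ - μ₀) / (s/√n) = (58.77 - 66) / (10.50/√31) = -3.834
p-value = 0.0006

Since p-value < α = 0.01, we reject H₀.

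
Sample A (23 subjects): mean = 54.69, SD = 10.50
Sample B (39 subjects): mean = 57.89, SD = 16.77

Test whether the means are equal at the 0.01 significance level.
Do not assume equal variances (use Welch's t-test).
Welch's two-sample t-test:
H₀: μ₁ = μ₂
H₁: μ₁ ≠ μ₂
s₁²/n₁ = 10.50²/23 = 4.7935,  s₂²/n₂ = 16.77²/39 = 7.2111
SE = √(s₁²/n₁ + s₂²/n₂) = √(4.7935 + 7.2111) = 3.4648
df (Welch-Satterthwaite) = (s₁²/n₁ + s₂²/n₂)² / [(s₁²/n₁)²/(n₁-1) + (s₂²/n₂)²/(n₂-1)] ≈ 59.73
t = (x̄₁ - x̄₂) / SE = (54.69 - 57.89) / 3.4648 = -3.20 / 3.4648 = -0.924
p-value = 0.3594

Since p-value > α = 0.01, we fail to reject H₀.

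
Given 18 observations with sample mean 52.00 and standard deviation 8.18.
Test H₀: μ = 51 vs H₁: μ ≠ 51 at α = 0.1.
One-sample t-test:
H₀: μ = 51
H₁: μ ≠ 51
df = n - 1 = 17
t = (x̄ - μ₀) / (s/√n) = (52.00 - 51) / (8.18/√18) = 0.519
p-value = 0.6107

Since p-value > α = 0.1, we fail to reject H₀.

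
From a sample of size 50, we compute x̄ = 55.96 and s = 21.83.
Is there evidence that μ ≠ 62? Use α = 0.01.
One-sample t-test:
H₀: μ = 62
H₁: μ ≠ 62
df = n - 1 = 49
t = (x̄ - μ₀) / (s/√n) = (55.96 - 62) / (21.83/√50) = -1.956
p-value = 0.0561

Since p-value > α = 0.01, we fail to reject H₀.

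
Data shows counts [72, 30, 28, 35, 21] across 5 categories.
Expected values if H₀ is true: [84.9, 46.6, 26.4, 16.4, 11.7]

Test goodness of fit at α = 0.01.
Chi-square goodness of fit test:
H₀: observed counts match expected distribution
H₁: observed counts differ from expected distribution
df = k - 1 = 4
χ² = Σ(O - E)²/E
   = (72 - 84.9)²/84.9 + (30 - 46.6)²/46.6 + (28 - 26.4)²/26.4 + (35 - 16.4)²/16.4 + (21 - 11.7)²/11.7
   = 1.960 + 5.913 + 0.097 + 21.095 + 7.392
   = 36.46
p-value < 0.0001

Since p-value < α = 0.01, we reject H₀.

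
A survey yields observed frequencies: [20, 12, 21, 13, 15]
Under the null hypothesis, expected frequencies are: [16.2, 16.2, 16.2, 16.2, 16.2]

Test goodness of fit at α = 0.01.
Chi-square goodness of fit test:
H₀: observed counts match expected distribution
H₁: observed counts differ from expected distribution
df = k - 1 = 4
χ² = Σ(O - E)²/E
   = (20 - 16.2)²/16.2 + (12 - 16.2)²/16.2 + (21 - 16.2)²/16.2 + (13 - 16.2)²/16.2 + (15 - 16.2)²/16.2
   = 0.891 + 1.089 + 1.422 + 0.632 + 0.089
   = 4.12
p-value = 0.3896

Since p-value > α = 0.01, we fail to reject H₀.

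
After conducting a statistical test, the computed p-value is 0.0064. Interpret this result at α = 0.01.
Since p = 0.0064 < α = 0.01, reject H₀.
There is sufficient evidence to reject the null hypothesis; the result is statistically significant at the 0.01 level.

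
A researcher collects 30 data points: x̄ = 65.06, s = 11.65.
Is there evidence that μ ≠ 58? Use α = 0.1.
One-sample t-test:
H₀: μ = 58
H₁: μ ≠ 58
df = n - 1 = 29
t = (x̄ - μ₀) / (s/√n) = (65.06 - 58) / (11.65/√30) = 3.319
p-value = 0.0024

Since p-value < α = 0.1, we reject H₀.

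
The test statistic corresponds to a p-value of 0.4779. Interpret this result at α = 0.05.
Since p = 0.4779 > α = 0.05, fail to reject H₀.
There is insufficient evidence to reject the null hypothesis; the result is not statistically significant at the 0.05 level.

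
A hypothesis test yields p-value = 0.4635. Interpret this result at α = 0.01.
Since p = 0.4635 > α = 0.01, fail to reject H₀.
There is insufficient evidence to reject the null hypothesis; the result is not statistically significant at the 0.01 level.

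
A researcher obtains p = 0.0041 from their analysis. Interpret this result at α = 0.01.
Since p = 0.0041 < α = 0.01, reject H₀.
There is sufficient evidence to reject the null hypothesis; the result is statistically significant at the 0.01 level.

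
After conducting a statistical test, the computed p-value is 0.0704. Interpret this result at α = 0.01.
Since p = 0.0704 > α = 0.01, fail to reject H₀.
There is insufficient evidence to reject the null hypothesis; the result is not statistically significant at the 0.01 level.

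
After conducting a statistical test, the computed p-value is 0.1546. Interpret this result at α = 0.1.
Since p = 0.1546 > α = 0.1, fail to reject H₀.
There is insufficient evidence to reject the null hypothesis; the result is not statistically significant at the 0.1 level.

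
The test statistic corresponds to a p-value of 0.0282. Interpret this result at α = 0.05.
Since p = 0.0282 < α = 0.05, reject H₀.
There is sufficient evidence to reject the null hypothesis; the result is statistically significant at the 0.05 level.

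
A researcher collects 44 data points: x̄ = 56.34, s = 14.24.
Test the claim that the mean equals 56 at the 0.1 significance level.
One-sample t-test:
H₀: μ = 56
H₁: μ ≠ 56
df = n - 1 = 43
t = (x̄ - μ₀) / (s/√n) = (56.34 - 56) / (14.24/√44) = 0.158
p-value = 0.8749

Since p-value > α = 0.1, we fail to reject H₀.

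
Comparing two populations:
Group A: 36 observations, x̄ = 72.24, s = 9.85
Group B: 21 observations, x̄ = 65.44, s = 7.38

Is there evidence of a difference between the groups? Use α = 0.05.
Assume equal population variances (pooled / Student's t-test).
Student's two-sample t-test (equal variances):
H₀: μ₁ = μ₂
H₁: μ₁ ≠ μ₂
df = n₁ + n₂ - 2 = 55
Pooled variance s_p² = [(n₁-1)s₁² + (n₂-1)s₂²] / (n₁ + n₂ - 2) = [(35)(9.85²) + (20)(7.38²)] / 55 = 81.5468
SE = √(s_p²(1/n₁ + 1/n₂)) = √(81.5468 × (1/36 + 1/21)) = 2.4796
t = (x̄₁ - x̄₂) / SE = (72.24 - 65.44) / 2.4796 = 6.80 / 2.4796 = 2.742
p-value = 0.0082

Since p-value < α = 0.05, we reject H₀.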